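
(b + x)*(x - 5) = b*x - 5*b + x^2 - 5*x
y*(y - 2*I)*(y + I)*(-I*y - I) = -I*y^4 - y^3 - I*y^3 - y^2 - 2*I*y^2 - 2*I*y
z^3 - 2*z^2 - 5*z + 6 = (z - 3)*(z - 1)*(z + 2)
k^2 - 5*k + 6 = (k - 3)*(k - 2)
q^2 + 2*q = q*(q + 2)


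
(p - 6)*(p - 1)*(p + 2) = p^3 - 5*p^2 - 8*p + 12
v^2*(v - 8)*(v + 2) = v^4 - 6*v^3 - 16*v^2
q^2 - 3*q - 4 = (q - 4)*(q + 1)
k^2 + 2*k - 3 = (k - 1)*(k + 3)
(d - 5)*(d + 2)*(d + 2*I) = d^3 - 3*d^2 + 2*I*d^2 - 10*d - 6*I*d - 20*I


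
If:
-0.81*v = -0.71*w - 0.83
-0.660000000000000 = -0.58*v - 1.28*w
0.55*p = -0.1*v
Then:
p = -0.19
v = 1.06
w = 0.04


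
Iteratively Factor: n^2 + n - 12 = (n + 4)*(n - 3)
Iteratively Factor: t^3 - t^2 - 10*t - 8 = (t + 1)*(t^2 - 2*t - 8) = (t + 1)*(t + 2)*(t - 4)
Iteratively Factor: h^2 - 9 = (h - 3)*(h + 3)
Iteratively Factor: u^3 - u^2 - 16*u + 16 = (u - 1)*(u^2 - 16) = (u - 4)*(u - 1)*(u + 4)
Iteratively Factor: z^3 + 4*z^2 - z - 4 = (z + 4)*(z^2 - 1) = (z - 1)*(z + 4)*(z + 1)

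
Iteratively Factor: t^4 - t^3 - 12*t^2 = (t)*(t^3 - t^2 - 12*t) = t*(t + 3)*(t^2 - 4*t) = t*(t - 4)*(t + 3)*(t)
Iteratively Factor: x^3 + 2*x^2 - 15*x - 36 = (x + 3)*(x^2 - x - 12) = (x - 4)*(x + 3)*(x + 3)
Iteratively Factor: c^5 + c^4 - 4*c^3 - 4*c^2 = (c)*(c^4 + c^3 - 4*c^2 - 4*c) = c*(c - 2)*(c^3 + 3*c^2 + 2*c) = c*(c - 2)*(c + 1)*(c^2 + 2*c) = c^2*(c - 2)*(c + 1)*(c + 2)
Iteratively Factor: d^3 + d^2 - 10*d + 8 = (d - 2)*(d^2 + 3*d - 4) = (d - 2)*(d + 4)*(d - 1)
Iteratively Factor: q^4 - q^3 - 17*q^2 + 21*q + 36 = (q - 3)*(q^3 + 2*q^2 - 11*q - 12) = (q - 3)*(q + 4)*(q^2 - 2*q - 3) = (q - 3)^2*(q + 4)*(q + 1)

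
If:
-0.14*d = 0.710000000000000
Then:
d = -5.07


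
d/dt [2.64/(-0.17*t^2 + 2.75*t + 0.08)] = (0.8976*t - 7.26)/(-0.17*t^2 + 2.75*t + 0.08)^2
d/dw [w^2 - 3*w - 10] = 2*w - 3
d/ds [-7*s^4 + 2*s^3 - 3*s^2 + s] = -28*s^3 + 6*s^2 - 6*s + 1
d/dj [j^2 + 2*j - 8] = 2*j + 2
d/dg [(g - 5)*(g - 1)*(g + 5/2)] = 3*g^2 - 7*g - 10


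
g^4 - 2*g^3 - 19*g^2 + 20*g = g*(g - 5)*(g - 1)*(g + 4)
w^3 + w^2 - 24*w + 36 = (w - 3)*(w - 2)*(w + 6)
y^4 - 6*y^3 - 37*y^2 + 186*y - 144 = (y - 8)*(y - 3)*(y - 1)*(y + 6)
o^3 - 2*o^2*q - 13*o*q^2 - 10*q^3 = (o - 5*q)*(o + q)*(o + 2*q)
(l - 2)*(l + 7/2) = l^2 + 3*l/2 - 7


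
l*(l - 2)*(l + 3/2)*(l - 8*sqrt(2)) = l^4 - 8*sqrt(2)*l^3 - l^3/2 - 3*l^2 + 4*sqrt(2)*l^2 + 24*sqrt(2)*l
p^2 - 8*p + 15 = (p - 5)*(p - 3)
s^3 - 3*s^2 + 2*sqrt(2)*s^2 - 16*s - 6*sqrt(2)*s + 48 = (s - 3)*(s - 2*sqrt(2))*(s + 4*sqrt(2))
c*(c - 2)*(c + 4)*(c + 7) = c^4 + 9*c^3 + 6*c^2 - 56*c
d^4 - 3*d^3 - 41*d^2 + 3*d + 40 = (d - 8)*(d - 1)*(d + 1)*(d + 5)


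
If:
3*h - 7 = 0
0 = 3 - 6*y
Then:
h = 7/3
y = 1/2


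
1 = 1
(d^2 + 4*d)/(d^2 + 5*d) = (d + 4)/(d + 5)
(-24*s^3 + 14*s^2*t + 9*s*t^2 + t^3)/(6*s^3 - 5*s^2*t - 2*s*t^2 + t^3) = (-24*s^2 - 10*s*t - t^2)/(6*s^2 + s*t - t^2)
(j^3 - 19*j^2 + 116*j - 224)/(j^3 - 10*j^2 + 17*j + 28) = (j - 8)/(j + 1)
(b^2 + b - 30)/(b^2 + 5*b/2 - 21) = 2*(b - 5)/(2*b - 7)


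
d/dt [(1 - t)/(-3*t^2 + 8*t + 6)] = (-3*t^2 + 6*t - 14)/(9*t^4 - 48*t^3 + 28*t^2 + 96*t + 36)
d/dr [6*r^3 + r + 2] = 18*r^2 + 1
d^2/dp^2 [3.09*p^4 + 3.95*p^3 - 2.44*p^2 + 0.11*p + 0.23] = 37.08*p^2 + 23.7*p - 4.88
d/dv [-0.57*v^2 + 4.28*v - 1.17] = 4.28 - 1.14*v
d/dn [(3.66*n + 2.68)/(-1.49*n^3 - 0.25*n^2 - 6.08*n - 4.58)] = (10.9068*n^3 + 12.8946*n^2 + 1.34*n - 0.468400000000003)/(2.2201*n^6 + 0.745*n^5 + 18.1809*n^4 + 16.6884*n^3 + 39.2564*n^2 + 55.6928*n + 20.9764)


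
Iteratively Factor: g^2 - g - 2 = (g + 1)*(g - 2)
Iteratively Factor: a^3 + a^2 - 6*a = (a)*(a^2 + a - 6) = a*(a - 2)*(a + 3)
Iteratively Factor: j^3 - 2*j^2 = (j - 2)*(j^2) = j*(j - 2)*(j)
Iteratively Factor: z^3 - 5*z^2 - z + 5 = (z + 1)*(z^2 - 6*z + 5) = (z - 1)*(z + 1)*(z - 5)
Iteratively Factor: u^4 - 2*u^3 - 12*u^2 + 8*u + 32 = (u - 4)*(u^3 + 2*u^2 - 4*u - 8) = (u - 4)*(u + 2)*(u^2 - 4) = (u - 4)*(u - 2)*(u + 2)*(u + 2)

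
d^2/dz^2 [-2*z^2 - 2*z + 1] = -4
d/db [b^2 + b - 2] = 2*b + 1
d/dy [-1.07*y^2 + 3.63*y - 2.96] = 3.63 - 2.14*y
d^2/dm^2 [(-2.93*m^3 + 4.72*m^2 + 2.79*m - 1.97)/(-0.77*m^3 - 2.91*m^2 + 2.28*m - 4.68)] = (-3.5527136788005e-15*m^7 - 18.727478*m^6 + 20.938302*m^5 - 199.91433*m^4 + 139.72845*m^3 + 398.089062*m^2 + 492.005016*m - 299.475864)/(0.456533*m^9 + 5.176017*m^8 + 15.505875*m^7 + 2.313711*m^6 + 17.005356*m^5 + 114.976908*m^4 - 147.562992*m^3 + 264.193488*m^2 - 149.812416*m + 102.503232)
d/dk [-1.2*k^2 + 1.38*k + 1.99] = 1.38 - 2.4*k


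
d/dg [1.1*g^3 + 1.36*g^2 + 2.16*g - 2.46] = 3.3*g^2 + 2.72*g + 2.16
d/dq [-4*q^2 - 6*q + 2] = -8*q - 6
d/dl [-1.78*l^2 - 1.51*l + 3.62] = -3.56*l - 1.51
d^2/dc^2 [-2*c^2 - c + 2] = -4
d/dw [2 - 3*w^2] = -6*w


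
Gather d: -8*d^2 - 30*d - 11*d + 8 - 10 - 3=-8*d^2 - 41*d - 5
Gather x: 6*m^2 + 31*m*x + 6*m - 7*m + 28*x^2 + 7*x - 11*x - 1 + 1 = 6*m^2 - m + 28*x^2 + x*(31*m - 4)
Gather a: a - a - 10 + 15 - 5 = 0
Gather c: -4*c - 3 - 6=-4*c - 9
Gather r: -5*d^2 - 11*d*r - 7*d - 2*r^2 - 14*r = -5*d^2 - 7*d - 2*r^2 + r*(-11*d - 14)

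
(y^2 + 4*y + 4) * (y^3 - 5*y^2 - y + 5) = y^5 - y^4 - 17*y^3 - 19*y^2 + 16*y + 20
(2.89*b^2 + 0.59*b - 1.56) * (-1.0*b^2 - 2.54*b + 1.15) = -2.89*b^4 - 7.9306*b^3 + 3.3849*b^2 + 4.6409*b - 1.794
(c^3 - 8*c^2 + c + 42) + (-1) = c^3 - 8*c^2 + c + 41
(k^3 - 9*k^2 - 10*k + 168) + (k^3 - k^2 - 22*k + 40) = 2*k^3 - 10*k^2 - 32*k + 208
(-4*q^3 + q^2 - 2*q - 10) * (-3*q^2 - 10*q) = 12*q^5 + 37*q^4 - 4*q^3 + 50*q^2 + 100*q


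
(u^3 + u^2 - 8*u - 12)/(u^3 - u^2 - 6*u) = (u + 2)/u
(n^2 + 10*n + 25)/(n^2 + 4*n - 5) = (n + 5)/(n - 1)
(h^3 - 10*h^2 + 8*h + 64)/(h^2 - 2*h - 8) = h - 8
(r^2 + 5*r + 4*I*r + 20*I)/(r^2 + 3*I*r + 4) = (r + 5)/(r - I)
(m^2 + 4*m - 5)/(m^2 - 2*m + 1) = (m + 5)/(m - 1)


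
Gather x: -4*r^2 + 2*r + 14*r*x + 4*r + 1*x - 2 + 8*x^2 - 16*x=-4*r^2 + 6*r + 8*x^2 + x*(14*r - 15) - 2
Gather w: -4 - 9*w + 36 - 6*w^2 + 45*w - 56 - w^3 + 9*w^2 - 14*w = -w^3 + 3*w^2 + 22*w - 24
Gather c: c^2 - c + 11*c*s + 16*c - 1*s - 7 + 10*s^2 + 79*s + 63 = c^2 + c*(11*s + 15) + 10*s^2 + 78*s + 56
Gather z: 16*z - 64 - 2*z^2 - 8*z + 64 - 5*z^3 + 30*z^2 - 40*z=-5*z^3 + 28*z^2 - 32*z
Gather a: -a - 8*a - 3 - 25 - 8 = -9*a - 36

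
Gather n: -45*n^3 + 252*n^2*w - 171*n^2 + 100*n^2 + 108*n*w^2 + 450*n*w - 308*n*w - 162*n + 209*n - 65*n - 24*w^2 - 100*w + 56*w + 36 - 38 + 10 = -45*n^3 + n^2*(252*w - 71) + n*(108*w^2 + 142*w - 18) - 24*w^2 - 44*w + 8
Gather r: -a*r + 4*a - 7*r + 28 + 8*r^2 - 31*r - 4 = 4*a + 8*r^2 + r*(-a - 38) + 24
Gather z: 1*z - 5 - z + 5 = 0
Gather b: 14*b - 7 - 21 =14*b - 28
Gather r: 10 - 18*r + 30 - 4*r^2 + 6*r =-4*r^2 - 12*r + 40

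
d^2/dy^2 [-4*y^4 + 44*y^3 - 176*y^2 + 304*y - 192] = -48*y^2 + 264*y - 352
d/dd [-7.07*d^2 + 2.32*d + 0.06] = 2.32 - 14.14*d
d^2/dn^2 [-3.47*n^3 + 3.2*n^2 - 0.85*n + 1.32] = 6.4 - 20.82*n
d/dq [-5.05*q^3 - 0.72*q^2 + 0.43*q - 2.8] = -15.15*q^2 - 1.44*q + 0.43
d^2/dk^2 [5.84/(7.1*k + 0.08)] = 588.7888/(7.1*k + 0.08)^3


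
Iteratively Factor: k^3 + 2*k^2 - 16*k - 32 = (k + 4)*(k^2 - 2*k - 8) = (k - 4)*(k + 4)*(k + 2)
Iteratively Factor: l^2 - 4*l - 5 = (l - 5)*(l + 1)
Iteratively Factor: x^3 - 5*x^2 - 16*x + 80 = (x + 4)*(x^2 - 9*x + 20) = (x - 4)*(x + 4)*(x - 5)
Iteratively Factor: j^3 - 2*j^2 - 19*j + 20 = (j - 1)*(j^2 - j - 20) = (j - 1)*(j + 4)*(j - 5)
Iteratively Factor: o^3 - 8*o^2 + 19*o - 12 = (o - 1)*(o^2 - 7*o + 12) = (o - 4)*(o - 1)*(o - 3)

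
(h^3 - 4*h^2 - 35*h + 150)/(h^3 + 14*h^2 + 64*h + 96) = (h^2 - 10*h + 25)/(h^2 + 8*h + 16)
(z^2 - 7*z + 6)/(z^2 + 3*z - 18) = (z^2 - 7*z + 6)/(z^2 + 3*z - 18)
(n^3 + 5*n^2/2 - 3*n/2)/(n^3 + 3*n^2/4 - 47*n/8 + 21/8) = 4*n/(4*n - 7)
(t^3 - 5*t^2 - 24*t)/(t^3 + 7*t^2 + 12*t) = (t - 8)/(t + 4)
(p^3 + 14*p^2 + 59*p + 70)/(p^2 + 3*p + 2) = (p^2 + 12*p + 35)/(p + 1)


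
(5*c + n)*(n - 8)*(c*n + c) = 5*c^2*n^2 - 35*c^2*n - 40*c^2 + c*n^3 - 7*c*n^2 - 8*c*n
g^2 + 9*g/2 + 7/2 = (g + 1)*(g + 7/2)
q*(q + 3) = q^2 + 3*q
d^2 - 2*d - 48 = (d - 8)*(d + 6)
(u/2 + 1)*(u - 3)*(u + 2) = u^3/2 + u^2/2 - 4*u - 6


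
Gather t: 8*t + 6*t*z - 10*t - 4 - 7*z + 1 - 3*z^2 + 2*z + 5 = t*(6*z - 2) - 3*z^2 - 5*z + 2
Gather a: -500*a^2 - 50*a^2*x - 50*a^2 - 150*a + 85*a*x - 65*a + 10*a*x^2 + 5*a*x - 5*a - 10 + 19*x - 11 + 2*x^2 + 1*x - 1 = a^2*(-50*x - 550) + a*(10*x^2 + 90*x - 220) + 2*x^2 + 20*x - 22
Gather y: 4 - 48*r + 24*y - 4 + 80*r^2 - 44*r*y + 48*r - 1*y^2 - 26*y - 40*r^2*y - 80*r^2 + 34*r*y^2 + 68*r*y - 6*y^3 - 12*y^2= -6*y^3 + y^2*(34*r - 13) + y*(-40*r^2 + 24*r - 2)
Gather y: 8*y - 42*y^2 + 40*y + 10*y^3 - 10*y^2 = 10*y^3 - 52*y^2 + 48*y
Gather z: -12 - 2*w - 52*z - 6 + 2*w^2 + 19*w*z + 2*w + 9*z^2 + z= 2*w^2 + 9*z^2 + z*(19*w - 51) - 18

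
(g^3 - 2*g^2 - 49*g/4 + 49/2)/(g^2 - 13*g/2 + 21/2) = (g^2 + 3*g/2 - 7)/(g - 3)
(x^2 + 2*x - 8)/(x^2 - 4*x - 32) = (x - 2)/(x - 8)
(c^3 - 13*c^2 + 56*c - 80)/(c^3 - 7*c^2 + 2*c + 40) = (c - 4)/(c + 2)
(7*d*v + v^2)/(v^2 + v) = (7*d + v)/(v + 1)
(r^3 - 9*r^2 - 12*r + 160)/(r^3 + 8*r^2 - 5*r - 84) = (r^2 - 13*r + 40)/(r^2 + 4*r - 21)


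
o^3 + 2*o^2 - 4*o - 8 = (o - 2)*(o + 2)^2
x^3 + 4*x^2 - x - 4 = (x - 1)*(x + 1)*(x + 4)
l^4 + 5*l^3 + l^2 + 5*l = l*(l + 5)*(l - I)*(l + I)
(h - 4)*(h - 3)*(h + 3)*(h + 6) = h^4 + 2*h^3 - 33*h^2 - 18*h + 216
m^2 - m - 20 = (m - 5)*(m + 4)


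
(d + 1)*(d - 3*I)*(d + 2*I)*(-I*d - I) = -I*d^4 - d^3 - 2*I*d^3 - 2*d^2 - 7*I*d^2 - d - 12*I*d - 6*I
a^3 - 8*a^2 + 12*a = a*(a - 6)*(a - 2)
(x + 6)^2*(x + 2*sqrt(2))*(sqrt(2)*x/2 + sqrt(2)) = sqrt(2)*x^4/2 + 2*x^3 + 7*sqrt(2)*x^3 + 28*x^2 + 30*sqrt(2)*x^2 + 36*sqrt(2)*x + 120*x + 144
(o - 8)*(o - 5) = o^2 - 13*o + 40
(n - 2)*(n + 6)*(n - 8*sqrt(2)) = n^3 - 8*sqrt(2)*n^2 + 4*n^2 - 32*sqrt(2)*n - 12*n + 96*sqrt(2)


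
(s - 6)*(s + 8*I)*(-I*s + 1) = -I*s^3 + 9*s^2 + 6*I*s^2 - 54*s + 8*I*s - 48*I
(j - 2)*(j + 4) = j^2 + 2*j - 8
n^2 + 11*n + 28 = (n + 4)*(n + 7)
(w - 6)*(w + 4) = w^2 - 2*w - 24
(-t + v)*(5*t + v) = -5*t^2 + 4*t*v + v^2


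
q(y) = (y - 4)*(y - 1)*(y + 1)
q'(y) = (y - 4)*(y - 1) + (y - 4)*(y + 1) + (y - 1)*(y + 1)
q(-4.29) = -144.28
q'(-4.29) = 88.53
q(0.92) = 0.47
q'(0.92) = -5.82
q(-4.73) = -186.59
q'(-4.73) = 103.96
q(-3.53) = -86.30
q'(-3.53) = 64.62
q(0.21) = 3.62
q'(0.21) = -2.55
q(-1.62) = -9.13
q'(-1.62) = 19.83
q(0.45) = 2.83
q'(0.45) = -3.99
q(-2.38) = -29.76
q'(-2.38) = 35.03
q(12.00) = 1144.00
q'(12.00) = 335.00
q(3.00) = -8.00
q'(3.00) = 2.00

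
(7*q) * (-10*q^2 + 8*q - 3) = -70*q^3 + 56*q^2 - 21*q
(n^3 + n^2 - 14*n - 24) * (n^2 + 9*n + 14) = n^5 + 10*n^4 + 9*n^3 - 136*n^2 - 412*n - 336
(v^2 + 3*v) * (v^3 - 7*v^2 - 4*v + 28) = v^5 - 4*v^4 - 25*v^3 + 16*v^2 + 84*v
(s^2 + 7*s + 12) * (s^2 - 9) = s^4 + 7*s^3 + 3*s^2 - 63*s - 108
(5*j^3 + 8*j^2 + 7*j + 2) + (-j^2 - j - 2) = 5*j^3 + 7*j^2 + 6*j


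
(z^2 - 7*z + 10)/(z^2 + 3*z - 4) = (z^2 - 7*z + 10)/(z^2 + 3*z - 4)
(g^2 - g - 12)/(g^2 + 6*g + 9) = (g - 4)/(g + 3)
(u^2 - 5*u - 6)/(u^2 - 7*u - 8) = (u - 6)/(u - 8)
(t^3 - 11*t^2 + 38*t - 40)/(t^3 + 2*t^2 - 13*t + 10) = (t^2 - 9*t + 20)/(t^2 + 4*t - 5)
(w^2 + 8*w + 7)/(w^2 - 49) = (w + 1)/(w - 7)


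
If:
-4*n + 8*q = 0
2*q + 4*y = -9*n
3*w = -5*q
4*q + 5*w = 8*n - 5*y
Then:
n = 0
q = 0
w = 0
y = 0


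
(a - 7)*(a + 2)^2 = a^3 - 3*a^2 - 24*a - 28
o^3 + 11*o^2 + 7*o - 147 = (o - 3)*(o + 7)^2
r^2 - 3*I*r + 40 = (r - 8*I)*(r + 5*I)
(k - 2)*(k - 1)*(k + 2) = k^3 - k^2 - 4*k + 4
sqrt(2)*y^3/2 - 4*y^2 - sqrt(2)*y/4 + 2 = (y - 4*sqrt(2))*(y - sqrt(2)/2)*(sqrt(2)*y/2 + 1/2)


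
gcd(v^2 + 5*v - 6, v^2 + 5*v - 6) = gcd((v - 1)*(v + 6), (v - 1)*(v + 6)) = v^2 + 5*v - 6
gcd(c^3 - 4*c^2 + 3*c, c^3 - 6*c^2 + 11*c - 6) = c^2 - 4*c + 3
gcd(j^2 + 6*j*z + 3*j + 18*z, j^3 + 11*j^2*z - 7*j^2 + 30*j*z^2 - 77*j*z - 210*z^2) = j + 6*z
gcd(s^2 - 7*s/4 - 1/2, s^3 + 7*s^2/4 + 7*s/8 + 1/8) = s + 1/4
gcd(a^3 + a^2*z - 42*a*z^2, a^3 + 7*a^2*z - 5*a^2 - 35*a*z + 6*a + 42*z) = a + 7*z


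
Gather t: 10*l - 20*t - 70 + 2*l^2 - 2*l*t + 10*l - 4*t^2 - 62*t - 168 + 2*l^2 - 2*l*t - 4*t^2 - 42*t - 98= 4*l^2 + 20*l - 8*t^2 + t*(-4*l - 124) - 336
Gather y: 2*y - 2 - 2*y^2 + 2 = -2*y^2 + 2*y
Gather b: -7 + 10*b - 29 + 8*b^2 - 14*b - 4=8*b^2 - 4*b - 40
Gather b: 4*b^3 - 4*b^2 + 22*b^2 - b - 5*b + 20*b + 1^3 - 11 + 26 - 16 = 4*b^3 + 18*b^2 + 14*b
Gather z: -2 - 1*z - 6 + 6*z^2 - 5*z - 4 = 6*z^2 - 6*z - 12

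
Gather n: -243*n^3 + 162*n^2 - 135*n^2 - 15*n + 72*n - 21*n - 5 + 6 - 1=-243*n^3 + 27*n^2 + 36*n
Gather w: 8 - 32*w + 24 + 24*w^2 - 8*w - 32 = 24*w^2 - 40*w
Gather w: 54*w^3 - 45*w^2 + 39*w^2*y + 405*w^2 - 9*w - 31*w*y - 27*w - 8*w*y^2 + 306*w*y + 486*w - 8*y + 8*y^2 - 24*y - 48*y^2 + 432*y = 54*w^3 + w^2*(39*y + 360) + w*(-8*y^2 + 275*y + 450) - 40*y^2 + 400*y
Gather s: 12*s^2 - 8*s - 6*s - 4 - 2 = 12*s^2 - 14*s - 6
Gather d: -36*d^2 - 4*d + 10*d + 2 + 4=-36*d^2 + 6*d + 6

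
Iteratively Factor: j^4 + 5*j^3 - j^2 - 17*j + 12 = (j + 4)*(j^3 + j^2 - 5*j + 3) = (j + 3)*(j + 4)*(j^2 - 2*j + 1) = (j - 1)*(j + 3)*(j + 4)*(j - 1)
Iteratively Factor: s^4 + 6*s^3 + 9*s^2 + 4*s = (s + 1)*(s^3 + 5*s^2 + 4*s) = s*(s + 1)*(s^2 + 5*s + 4) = s*(s + 1)^2*(s + 4)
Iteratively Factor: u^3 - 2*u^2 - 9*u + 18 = (u - 2)*(u^2 - 9) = (u - 2)*(u + 3)*(u - 3)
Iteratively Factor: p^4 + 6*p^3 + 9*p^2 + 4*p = (p)*(p^3 + 6*p^2 + 9*p + 4) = p*(p + 1)*(p^2 + 5*p + 4) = p*(p + 1)^2*(p + 4)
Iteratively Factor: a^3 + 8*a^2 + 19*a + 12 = (a + 1)*(a^2 + 7*a + 12) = (a + 1)*(a + 4)*(a + 3)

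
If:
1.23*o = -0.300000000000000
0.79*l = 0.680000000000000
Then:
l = 0.86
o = -0.24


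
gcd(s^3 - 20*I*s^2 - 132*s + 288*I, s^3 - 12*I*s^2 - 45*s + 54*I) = s - 6*I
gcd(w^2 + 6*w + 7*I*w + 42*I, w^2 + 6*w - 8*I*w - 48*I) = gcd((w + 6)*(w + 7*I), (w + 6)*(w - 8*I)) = w + 6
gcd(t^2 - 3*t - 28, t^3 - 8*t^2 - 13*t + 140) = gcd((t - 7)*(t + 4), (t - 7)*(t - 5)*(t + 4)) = t^2 - 3*t - 28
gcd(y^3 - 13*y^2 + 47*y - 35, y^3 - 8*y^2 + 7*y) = y^2 - 8*y + 7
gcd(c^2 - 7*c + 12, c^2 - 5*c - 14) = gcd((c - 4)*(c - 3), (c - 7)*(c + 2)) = 1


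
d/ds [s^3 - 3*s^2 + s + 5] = 3*s^2 - 6*s + 1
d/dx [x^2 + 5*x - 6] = 2*x + 5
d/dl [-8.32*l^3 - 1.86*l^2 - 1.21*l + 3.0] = -24.96*l^2 - 3.72*l - 1.21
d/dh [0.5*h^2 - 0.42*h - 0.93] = 1.0*h - 0.42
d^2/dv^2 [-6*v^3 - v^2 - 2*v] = -36*v - 2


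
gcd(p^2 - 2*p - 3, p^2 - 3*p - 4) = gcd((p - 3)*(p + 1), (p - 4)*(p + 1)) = p + 1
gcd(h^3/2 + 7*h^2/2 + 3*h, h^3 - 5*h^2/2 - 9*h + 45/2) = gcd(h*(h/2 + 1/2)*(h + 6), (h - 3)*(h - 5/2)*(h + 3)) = 1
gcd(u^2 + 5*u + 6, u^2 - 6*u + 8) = 1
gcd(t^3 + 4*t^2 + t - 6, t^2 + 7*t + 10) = t + 2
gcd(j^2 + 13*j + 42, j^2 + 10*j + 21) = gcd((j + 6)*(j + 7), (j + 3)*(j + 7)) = j + 7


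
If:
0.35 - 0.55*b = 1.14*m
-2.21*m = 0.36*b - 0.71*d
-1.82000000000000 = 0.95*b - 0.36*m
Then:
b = -1.52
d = 2.47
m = 1.04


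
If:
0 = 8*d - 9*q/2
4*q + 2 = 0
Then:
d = -9/32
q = -1/2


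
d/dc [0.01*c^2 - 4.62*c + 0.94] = 0.02*c - 4.62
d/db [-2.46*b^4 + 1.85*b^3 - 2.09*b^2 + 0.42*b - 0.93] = -9.84*b^3 + 5.55*b^2 - 4.18*b + 0.42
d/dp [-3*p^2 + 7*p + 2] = 7 - 6*p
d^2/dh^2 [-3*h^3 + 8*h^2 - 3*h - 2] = 16 - 18*h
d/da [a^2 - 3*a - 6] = 2*a - 3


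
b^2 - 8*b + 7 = (b - 7)*(b - 1)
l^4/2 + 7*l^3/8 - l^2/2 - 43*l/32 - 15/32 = (l/2 + 1/2)*(l - 5/4)*(l + 1/2)*(l + 3/2)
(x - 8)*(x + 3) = x^2 - 5*x - 24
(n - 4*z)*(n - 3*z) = n^2 - 7*n*z + 12*z^2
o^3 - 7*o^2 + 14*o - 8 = (o - 4)*(o - 2)*(o - 1)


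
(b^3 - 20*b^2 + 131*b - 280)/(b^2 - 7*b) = b - 13 + 40/b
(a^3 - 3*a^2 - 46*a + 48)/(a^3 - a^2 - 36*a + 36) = (a - 8)/(a - 6)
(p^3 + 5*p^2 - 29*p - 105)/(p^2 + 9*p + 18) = (p^2 + 2*p - 35)/(p + 6)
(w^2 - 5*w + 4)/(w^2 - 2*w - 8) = (w - 1)/(w + 2)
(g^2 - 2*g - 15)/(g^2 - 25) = (g + 3)/(g + 5)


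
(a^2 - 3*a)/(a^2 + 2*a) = (a - 3)/(a + 2)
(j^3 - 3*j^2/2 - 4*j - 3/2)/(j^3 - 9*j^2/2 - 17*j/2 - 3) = (j - 3)/(j - 6)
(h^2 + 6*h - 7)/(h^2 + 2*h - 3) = (h + 7)/(h + 3)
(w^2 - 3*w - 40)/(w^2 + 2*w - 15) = (w - 8)/(w - 3)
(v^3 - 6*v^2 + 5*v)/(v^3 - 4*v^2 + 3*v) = (v - 5)/(v - 3)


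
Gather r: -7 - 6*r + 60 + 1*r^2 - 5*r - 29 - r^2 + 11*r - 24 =0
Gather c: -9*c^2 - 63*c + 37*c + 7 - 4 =-9*c^2 - 26*c + 3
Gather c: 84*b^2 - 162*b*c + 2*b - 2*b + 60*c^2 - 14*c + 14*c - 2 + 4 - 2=84*b^2 - 162*b*c + 60*c^2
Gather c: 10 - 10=0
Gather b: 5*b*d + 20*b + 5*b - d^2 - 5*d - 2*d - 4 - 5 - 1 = b*(5*d + 25) - d^2 - 7*d - 10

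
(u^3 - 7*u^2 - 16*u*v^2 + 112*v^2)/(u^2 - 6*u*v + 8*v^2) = (u^2 + 4*u*v - 7*u - 28*v)/(u - 2*v)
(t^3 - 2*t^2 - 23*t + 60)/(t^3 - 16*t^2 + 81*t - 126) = (t^2 + t - 20)/(t^2 - 13*t + 42)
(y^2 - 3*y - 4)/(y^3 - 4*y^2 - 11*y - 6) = (y - 4)/(y^2 - 5*y - 6)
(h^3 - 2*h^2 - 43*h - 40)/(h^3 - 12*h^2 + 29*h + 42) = (h^2 - 3*h - 40)/(h^2 - 13*h + 42)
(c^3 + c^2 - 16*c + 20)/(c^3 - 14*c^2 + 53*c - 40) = (c^3 + c^2 - 16*c + 20)/(c^3 - 14*c^2 + 53*c - 40)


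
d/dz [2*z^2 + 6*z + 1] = 4*z + 6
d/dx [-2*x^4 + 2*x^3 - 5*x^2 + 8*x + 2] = -8*x^3 + 6*x^2 - 10*x + 8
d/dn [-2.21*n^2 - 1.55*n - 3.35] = -4.42*n - 1.55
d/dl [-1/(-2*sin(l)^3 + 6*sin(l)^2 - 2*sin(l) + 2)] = (-3*sin(l)^2 + 6*sin(l) - 1)*cos(l)/(2*(sin(l)^3 - 3*sin(l)^2 + sin(l) - 1)^2)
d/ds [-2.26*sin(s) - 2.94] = -2.26*cos(s)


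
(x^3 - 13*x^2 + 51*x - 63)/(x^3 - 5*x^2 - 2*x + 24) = (x^2 - 10*x + 21)/(x^2 - 2*x - 8)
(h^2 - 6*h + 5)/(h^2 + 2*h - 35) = (h - 1)/(h + 7)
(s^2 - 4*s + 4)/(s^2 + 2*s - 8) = (s - 2)/(s + 4)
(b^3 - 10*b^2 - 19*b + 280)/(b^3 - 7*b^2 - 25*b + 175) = (b - 8)/(b - 5)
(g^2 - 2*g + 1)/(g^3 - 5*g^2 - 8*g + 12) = (g - 1)/(g^2 - 4*g - 12)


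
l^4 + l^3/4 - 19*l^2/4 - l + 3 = (l - 2)*(l - 3/4)*(l + 1)*(l + 2)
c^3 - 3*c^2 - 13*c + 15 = (c - 5)*(c - 1)*(c + 3)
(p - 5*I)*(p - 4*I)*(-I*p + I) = -I*p^3 - 9*p^2 + I*p^2 + 9*p + 20*I*p - 20*I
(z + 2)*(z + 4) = z^2 + 6*z + 8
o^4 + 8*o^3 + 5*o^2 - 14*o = o*(o - 1)*(o + 2)*(o + 7)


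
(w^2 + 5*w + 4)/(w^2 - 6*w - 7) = (w + 4)/(w - 7)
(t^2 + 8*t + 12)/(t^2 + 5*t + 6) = (t + 6)/(t + 3)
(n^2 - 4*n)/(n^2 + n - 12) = n*(n - 4)/(n^2 + n - 12)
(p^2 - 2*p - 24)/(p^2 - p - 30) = (p + 4)/(p + 5)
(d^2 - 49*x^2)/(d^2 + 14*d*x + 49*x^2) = (d - 7*x)/(d + 7*x)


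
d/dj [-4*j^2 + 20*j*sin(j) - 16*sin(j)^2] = 20*j*cos(j) - 8*j + 20*sin(j) - 16*sin(2*j)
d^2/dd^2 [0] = 0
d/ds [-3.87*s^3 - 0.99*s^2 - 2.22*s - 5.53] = -11.61*s^2 - 1.98*s - 2.22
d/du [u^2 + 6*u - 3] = 2*u + 6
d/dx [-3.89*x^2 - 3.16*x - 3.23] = -7.78*x - 3.16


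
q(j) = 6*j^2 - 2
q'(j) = 12*j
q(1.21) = 6.78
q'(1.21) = 14.52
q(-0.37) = -1.18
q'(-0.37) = -4.44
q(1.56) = 12.60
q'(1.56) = 18.72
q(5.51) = 180.16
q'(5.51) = 66.12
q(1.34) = 8.77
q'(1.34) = 16.08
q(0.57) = -0.05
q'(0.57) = 6.84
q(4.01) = 94.48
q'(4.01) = 48.12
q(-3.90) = 89.26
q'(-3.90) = -46.80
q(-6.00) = 214.00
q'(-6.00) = -72.00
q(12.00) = 862.00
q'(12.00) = 144.00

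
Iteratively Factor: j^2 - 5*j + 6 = (j - 3)*(j - 2)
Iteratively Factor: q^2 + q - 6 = (q + 3)*(q - 2)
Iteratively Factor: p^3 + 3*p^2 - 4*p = (p)*(p^2 + 3*p - 4) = p*(p + 4)*(p - 1)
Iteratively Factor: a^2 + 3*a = (a)*(a + 3)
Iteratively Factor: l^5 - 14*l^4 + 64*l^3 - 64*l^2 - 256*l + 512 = (l - 4)*(l^4 - 10*l^3 + 24*l^2 + 32*l - 128) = (l - 4)*(l + 2)*(l^3 - 12*l^2 + 48*l - 64) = (l - 4)^2*(l + 2)*(l^2 - 8*l + 16) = (l - 4)^3*(l + 2)*(l - 4)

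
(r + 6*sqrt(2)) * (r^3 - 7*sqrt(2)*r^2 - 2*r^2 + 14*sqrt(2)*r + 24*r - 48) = r^4 - 2*r^3 - sqrt(2)*r^3 - 60*r^2 + 2*sqrt(2)*r^2 + 120*r + 144*sqrt(2)*r - 288*sqrt(2)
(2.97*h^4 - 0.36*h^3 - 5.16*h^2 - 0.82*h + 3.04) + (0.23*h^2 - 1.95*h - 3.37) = 2.97*h^4 - 0.36*h^3 - 4.93*h^2 - 2.77*h - 0.33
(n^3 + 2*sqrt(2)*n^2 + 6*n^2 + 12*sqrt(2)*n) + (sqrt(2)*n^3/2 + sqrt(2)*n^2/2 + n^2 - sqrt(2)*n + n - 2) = sqrt(2)*n^3/2 + n^3 + 5*sqrt(2)*n^2/2 + 7*n^2 + n + 11*sqrt(2)*n - 2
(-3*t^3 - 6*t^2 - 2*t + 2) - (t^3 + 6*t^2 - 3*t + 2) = -4*t^3 - 12*t^2 + t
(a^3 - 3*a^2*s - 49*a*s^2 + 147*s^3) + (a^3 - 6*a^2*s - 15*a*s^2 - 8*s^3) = 2*a^3 - 9*a^2*s - 64*a*s^2 + 139*s^3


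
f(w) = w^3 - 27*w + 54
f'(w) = 3*w^2 - 27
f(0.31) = 45.66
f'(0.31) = -26.71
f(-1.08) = 81.90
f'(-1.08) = -23.50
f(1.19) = 23.56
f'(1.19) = -22.75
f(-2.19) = 102.63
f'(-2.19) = -12.61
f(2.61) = 1.31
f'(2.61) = -6.56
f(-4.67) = 78.24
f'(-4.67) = 38.43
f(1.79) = 11.41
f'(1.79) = -17.39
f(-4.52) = 83.69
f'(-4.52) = 34.29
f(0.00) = 54.00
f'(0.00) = -27.00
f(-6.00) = 0.00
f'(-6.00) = 81.00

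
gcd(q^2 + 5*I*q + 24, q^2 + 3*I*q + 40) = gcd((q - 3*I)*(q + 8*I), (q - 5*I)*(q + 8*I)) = q + 8*I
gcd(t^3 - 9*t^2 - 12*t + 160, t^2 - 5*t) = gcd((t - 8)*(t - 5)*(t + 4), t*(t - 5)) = t - 5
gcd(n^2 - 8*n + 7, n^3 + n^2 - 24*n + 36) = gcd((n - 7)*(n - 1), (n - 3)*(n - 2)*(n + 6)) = 1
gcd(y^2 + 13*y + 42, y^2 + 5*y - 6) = y + 6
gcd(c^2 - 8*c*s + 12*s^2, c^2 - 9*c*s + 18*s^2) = -c + 6*s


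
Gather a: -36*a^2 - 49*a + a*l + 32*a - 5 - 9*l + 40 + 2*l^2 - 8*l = -36*a^2 + a*(l - 17) + 2*l^2 - 17*l + 35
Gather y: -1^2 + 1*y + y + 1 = 2*y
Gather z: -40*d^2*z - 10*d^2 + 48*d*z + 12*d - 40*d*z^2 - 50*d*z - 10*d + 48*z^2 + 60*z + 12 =-10*d^2 + 2*d + z^2*(48 - 40*d) + z*(-40*d^2 - 2*d + 60) + 12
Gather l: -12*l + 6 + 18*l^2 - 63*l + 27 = 18*l^2 - 75*l + 33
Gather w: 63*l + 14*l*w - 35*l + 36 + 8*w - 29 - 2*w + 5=28*l + w*(14*l + 6) + 12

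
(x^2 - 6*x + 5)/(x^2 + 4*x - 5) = (x - 5)/(x + 5)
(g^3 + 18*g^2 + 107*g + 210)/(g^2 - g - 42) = (g^2 + 12*g + 35)/(g - 7)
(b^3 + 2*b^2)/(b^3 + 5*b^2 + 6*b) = b/(b + 3)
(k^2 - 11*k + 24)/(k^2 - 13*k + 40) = (k - 3)/(k - 5)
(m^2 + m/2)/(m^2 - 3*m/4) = 2*(2*m + 1)/(4*m - 3)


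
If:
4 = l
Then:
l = 4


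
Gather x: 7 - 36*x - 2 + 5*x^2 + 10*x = 5*x^2 - 26*x + 5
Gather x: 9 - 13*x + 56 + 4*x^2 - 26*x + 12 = 4*x^2 - 39*x + 77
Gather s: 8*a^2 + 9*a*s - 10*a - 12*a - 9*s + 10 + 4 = 8*a^2 - 22*a + s*(9*a - 9) + 14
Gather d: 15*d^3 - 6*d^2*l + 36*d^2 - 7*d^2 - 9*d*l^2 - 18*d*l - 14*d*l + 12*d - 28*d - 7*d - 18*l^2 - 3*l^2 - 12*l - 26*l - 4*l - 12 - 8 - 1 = 15*d^3 + d^2*(29 - 6*l) + d*(-9*l^2 - 32*l - 23) - 21*l^2 - 42*l - 21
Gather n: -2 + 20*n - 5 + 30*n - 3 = 50*n - 10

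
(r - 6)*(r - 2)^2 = r^3 - 10*r^2 + 28*r - 24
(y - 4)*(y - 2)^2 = y^3 - 8*y^2 + 20*y - 16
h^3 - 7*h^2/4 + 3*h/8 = h*(h - 3/2)*(h - 1/4)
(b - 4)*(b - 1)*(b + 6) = b^3 + b^2 - 26*b + 24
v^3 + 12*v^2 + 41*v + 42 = (v + 2)*(v + 3)*(v + 7)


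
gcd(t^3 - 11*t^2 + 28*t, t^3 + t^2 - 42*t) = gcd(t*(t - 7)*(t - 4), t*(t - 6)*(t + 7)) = t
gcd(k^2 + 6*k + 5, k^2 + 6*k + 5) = k^2 + 6*k + 5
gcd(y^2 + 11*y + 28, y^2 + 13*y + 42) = y + 7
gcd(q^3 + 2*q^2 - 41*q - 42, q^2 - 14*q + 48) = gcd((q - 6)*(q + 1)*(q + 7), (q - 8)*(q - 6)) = q - 6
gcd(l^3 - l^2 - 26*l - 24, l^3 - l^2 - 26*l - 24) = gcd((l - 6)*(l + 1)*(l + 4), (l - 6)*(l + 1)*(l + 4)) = l^3 - l^2 - 26*l - 24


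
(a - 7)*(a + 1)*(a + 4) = a^3 - 2*a^2 - 31*a - 28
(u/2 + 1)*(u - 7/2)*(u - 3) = u^3/2 - 9*u^2/4 - 5*u/4 + 21/2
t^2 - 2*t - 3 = (t - 3)*(t + 1)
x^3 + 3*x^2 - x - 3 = (x - 1)*(x + 1)*(x + 3)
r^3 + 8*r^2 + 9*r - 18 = (r - 1)*(r + 3)*(r + 6)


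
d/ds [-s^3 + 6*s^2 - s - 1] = -3*s^2 + 12*s - 1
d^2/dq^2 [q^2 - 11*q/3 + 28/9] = 2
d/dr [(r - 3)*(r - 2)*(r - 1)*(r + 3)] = 4*r^3 - 9*r^2 - 14*r + 27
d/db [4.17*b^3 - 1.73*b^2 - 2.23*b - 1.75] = 12.51*b^2 - 3.46*b - 2.23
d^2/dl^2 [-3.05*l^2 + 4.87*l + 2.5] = -6.10000000000000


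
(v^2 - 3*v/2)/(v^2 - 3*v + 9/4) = 2*v/(2*v - 3)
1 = 1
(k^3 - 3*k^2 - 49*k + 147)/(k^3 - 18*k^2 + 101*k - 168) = (k + 7)/(k - 8)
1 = 1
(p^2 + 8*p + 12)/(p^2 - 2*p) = (p^2 + 8*p + 12)/(p*(p - 2))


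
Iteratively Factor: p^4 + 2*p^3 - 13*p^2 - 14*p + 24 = (p + 2)*(p^3 - 13*p + 12) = (p + 2)*(p + 4)*(p^2 - 4*p + 3) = (p - 3)*(p + 2)*(p + 4)*(p - 1)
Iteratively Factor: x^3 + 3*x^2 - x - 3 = (x + 3)*(x^2 - 1) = (x + 1)*(x + 3)*(x - 1)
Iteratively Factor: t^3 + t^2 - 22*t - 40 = (t + 4)*(t^2 - 3*t - 10) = (t - 5)*(t + 4)*(t + 2)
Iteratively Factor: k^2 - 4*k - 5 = (k - 5)*(k + 1)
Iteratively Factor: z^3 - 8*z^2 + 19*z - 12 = (z - 4)*(z^2 - 4*z + 3) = (z - 4)*(z - 1)*(z - 3)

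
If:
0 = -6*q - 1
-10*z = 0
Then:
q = -1/6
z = 0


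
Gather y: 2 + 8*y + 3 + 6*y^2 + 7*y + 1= 6*y^2 + 15*y + 6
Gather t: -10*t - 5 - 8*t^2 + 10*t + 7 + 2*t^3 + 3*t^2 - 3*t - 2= 2*t^3 - 5*t^2 - 3*t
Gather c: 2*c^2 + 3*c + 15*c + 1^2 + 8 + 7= 2*c^2 + 18*c + 16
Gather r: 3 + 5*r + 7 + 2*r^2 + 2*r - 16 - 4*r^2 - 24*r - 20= -2*r^2 - 17*r - 26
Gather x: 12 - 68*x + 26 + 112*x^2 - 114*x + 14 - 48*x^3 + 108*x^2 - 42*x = -48*x^3 + 220*x^2 - 224*x + 52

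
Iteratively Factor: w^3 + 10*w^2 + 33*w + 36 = (w + 4)*(w^2 + 6*w + 9) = (w + 3)*(w + 4)*(w + 3)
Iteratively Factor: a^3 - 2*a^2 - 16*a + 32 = (a + 4)*(a^2 - 6*a + 8) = (a - 2)*(a + 4)*(a - 4)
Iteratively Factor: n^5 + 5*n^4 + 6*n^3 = (n)*(n^4 + 5*n^3 + 6*n^2) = n*(n + 2)*(n^3 + 3*n^2) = n*(n + 2)*(n + 3)*(n^2) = n^2*(n + 2)*(n + 3)*(n)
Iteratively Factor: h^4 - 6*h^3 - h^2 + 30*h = (h + 2)*(h^3 - 8*h^2 + 15*h) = (h - 5)*(h + 2)*(h^2 - 3*h) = h*(h - 5)*(h + 2)*(h - 3)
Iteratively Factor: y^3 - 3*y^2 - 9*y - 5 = (y + 1)*(y^2 - 4*y - 5) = (y + 1)^2*(y - 5)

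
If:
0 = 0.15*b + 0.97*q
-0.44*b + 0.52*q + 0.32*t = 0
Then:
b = 0.614896988906498*t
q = -0.0950871632329636*t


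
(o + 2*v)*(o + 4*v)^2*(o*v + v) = o^4*v + 10*o^3*v^2 + o^3*v + 32*o^2*v^3 + 10*o^2*v^2 + 32*o*v^4 + 32*o*v^3 + 32*v^4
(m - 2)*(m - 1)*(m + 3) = m^3 - 7*m + 6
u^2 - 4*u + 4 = (u - 2)^2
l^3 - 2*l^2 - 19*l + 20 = (l - 5)*(l - 1)*(l + 4)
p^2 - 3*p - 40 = (p - 8)*(p + 5)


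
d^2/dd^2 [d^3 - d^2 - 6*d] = 6*d - 2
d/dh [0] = 0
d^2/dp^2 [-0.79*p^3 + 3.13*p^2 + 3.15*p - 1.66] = 6.26 - 4.74*p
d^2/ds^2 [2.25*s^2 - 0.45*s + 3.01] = 4.50000000000000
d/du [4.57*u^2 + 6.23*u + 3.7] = 9.14*u + 6.23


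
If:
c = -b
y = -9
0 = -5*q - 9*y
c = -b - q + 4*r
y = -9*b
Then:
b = 1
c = -1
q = 81/5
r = 81/20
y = -9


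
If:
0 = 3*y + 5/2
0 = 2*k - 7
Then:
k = 7/2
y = -5/6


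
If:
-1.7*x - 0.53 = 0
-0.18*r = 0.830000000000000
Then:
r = -4.61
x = -0.31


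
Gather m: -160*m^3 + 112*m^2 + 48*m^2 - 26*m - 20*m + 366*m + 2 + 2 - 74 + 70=-160*m^3 + 160*m^2 + 320*m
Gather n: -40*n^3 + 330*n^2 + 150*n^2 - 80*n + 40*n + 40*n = -40*n^3 + 480*n^2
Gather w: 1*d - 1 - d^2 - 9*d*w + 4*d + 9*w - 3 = -d^2 + 5*d + w*(9 - 9*d) - 4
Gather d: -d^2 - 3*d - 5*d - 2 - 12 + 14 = -d^2 - 8*d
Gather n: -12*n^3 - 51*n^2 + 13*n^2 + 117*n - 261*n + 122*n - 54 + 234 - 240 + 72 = -12*n^3 - 38*n^2 - 22*n + 12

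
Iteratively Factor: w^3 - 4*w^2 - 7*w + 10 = (w - 1)*(w^2 - 3*w - 10) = (w - 5)*(w - 1)*(w + 2)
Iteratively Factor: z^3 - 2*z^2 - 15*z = (z)*(z^2 - 2*z - 15) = z*(z + 3)*(z - 5)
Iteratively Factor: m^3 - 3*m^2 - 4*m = (m - 4)*(m^2 + m) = (m - 4)*(m + 1)*(m)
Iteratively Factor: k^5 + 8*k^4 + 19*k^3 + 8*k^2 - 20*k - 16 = (k + 2)*(k^4 + 6*k^3 + 7*k^2 - 6*k - 8) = (k + 2)^2*(k^3 + 4*k^2 - k - 4) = (k + 1)*(k + 2)^2*(k^2 + 3*k - 4) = (k + 1)*(k + 2)^2*(k + 4)*(k - 1)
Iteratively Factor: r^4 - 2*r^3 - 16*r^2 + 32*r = (r + 4)*(r^3 - 6*r^2 + 8*r) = (r - 2)*(r + 4)*(r^2 - 4*r) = r*(r - 2)*(r + 4)*(r - 4)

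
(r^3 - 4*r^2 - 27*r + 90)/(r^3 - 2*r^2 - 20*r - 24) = (r^2 + 2*r - 15)/(r^2 + 4*r + 4)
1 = 1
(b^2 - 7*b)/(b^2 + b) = (b - 7)/(b + 1)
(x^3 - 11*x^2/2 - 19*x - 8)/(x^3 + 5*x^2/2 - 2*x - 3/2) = (x^2 - 6*x - 16)/(x^2 + 2*x - 3)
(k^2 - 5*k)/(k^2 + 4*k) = (k - 5)/(k + 4)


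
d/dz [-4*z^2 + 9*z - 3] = 9 - 8*z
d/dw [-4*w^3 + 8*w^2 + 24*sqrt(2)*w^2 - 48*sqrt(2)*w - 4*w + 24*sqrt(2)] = -12*w^2 + 16*w + 48*sqrt(2)*w - 48*sqrt(2) - 4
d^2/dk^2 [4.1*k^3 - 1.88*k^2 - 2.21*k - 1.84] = 24.6*k - 3.76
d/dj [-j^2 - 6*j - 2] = -2*j - 6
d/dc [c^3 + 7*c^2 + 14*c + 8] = 3*c^2 + 14*c + 14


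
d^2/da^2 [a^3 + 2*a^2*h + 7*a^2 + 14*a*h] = 6*a + 4*h + 14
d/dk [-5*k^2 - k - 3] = -10*k - 1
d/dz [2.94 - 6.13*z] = -6.13000000000000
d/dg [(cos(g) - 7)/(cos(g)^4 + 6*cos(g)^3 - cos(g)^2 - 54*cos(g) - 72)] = (3*sin(g)^4 + 121*sin(g)^2 + 2*cos(g) - 4*cos(3*g) + 326)*sin(g)/((cos(g) - 3)^2*(cos(g) + 2)^2*(cos(g) + 3)^2*(cos(g) + 4)^2)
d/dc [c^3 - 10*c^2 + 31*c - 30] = 3*c^2 - 20*c + 31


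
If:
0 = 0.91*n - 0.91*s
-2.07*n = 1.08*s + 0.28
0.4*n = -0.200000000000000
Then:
No Solution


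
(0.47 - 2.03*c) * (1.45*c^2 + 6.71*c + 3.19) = -2.9435*c^3 - 12.9398*c^2 - 3.322*c + 1.4993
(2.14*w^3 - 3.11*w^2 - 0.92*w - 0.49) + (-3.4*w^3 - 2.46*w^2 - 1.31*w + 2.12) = -1.26*w^3 - 5.57*w^2 - 2.23*w + 1.63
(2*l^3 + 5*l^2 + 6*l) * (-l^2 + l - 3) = -2*l^5 - 3*l^4 - 7*l^3 - 9*l^2 - 18*l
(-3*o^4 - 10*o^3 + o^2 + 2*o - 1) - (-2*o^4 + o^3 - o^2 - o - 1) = -o^4 - 11*o^3 + 2*o^2 + 3*o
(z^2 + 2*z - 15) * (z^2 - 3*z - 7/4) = z^4 - z^3 - 91*z^2/4 + 83*z/2 + 105/4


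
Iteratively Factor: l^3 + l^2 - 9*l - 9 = (l - 3)*(l^2 + 4*l + 3) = (l - 3)*(l + 1)*(l + 3)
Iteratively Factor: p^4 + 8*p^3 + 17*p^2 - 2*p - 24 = (p + 2)*(p^3 + 6*p^2 + 5*p - 12) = (p + 2)*(p + 3)*(p^2 + 3*p - 4) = (p - 1)*(p + 2)*(p + 3)*(p + 4)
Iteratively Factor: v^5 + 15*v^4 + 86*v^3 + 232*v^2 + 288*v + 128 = (v + 4)*(v^4 + 11*v^3 + 42*v^2 + 64*v + 32) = (v + 2)*(v + 4)*(v^3 + 9*v^2 + 24*v + 16) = (v + 2)*(v + 4)^2*(v^2 + 5*v + 4) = (v + 1)*(v + 2)*(v + 4)^2*(v + 4)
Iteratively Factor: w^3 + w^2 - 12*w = (w + 4)*(w^2 - 3*w) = (w - 3)*(w + 4)*(w)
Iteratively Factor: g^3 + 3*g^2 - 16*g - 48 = (g + 3)*(g^2 - 16) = (g + 3)*(g + 4)*(g - 4)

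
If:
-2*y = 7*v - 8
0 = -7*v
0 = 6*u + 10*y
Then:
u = -20/3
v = 0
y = 4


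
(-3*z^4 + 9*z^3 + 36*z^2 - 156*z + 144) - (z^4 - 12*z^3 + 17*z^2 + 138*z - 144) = -4*z^4 + 21*z^3 + 19*z^2 - 294*z + 288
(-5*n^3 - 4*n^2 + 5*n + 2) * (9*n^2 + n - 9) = -45*n^5 - 41*n^4 + 86*n^3 + 59*n^2 - 43*n - 18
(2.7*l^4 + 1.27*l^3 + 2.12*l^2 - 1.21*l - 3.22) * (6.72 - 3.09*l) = -8.343*l^5 + 14.2197*l^4 + 1.9836*l^3 + 17.9853*l^2 + 1.8186*l - 21.6384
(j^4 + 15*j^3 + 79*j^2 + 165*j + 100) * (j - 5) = j^5 + 10*j^4 + 4*j^3 - 230*j^2 - 725*j - 500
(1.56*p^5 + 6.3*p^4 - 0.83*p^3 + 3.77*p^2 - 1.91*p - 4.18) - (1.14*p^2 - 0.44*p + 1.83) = 1.56*p^5 + 6.3*p^4 - 0.83*p^3 + 2.63*p^2 - 1.47*p - 6.01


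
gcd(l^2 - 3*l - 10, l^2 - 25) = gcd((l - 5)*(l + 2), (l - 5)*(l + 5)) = l - 5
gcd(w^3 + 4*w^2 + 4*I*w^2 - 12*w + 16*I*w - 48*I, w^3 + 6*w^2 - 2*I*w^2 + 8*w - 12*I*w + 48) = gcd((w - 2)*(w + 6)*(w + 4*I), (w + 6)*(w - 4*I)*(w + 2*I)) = w + 6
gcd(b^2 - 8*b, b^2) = b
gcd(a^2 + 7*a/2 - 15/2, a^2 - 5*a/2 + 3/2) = a - 3/2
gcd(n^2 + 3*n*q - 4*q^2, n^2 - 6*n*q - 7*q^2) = 1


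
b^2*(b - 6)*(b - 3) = b^4 - 9*b^3 + 18*b^2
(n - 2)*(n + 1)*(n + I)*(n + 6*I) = n^4 - n^3 + 7*I*n^3 - 8*n^2 - 7*I*n^2 + 6*n - 14*I*n + 12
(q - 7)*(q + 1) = q^2 - 6*q - 7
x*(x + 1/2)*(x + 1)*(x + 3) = x^4 + 9*x^3/2 + 5*x^2 + 3*x/2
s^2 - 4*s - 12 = (s - 6)*(s + 2)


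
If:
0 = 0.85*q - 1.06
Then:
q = 1.25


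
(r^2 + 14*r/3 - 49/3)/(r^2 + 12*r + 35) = (r - 7/3)/(r + 5)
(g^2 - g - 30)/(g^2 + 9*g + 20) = (g - 6)/(g + 4)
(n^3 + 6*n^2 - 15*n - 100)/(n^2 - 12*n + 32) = (n^2 + 10*n + 25)/(n - 8)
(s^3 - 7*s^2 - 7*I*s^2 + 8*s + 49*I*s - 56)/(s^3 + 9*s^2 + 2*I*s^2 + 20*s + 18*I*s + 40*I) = (s^3 + s^2*(-7 - 7*I) + s*(8 + 49*I) - 56)/(s^3 + s^2*(9 + 2*I) + s*(20 + 18*I) + 40*I)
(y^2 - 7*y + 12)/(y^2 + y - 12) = (y - 4)/(y + 4)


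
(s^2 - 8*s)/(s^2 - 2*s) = (s - 8)/(s - 2)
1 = 1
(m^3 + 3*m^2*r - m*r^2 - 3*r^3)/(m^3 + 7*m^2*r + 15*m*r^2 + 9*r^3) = (m - r)/(m + 3*r)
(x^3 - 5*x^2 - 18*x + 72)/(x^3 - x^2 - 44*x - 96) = (x^2 - 9*x + 18)/(x^2 - 5*x - 24)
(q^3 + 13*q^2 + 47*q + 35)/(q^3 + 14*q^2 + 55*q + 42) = (q + 5)/(q + 6)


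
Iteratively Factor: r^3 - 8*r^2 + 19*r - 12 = (r - 1)*(r^2 - 7*r + 12) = (r - 4)*(r - 1)*(r - 3)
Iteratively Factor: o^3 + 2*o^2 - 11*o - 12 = (o - 3)*(o^2 + 5*o + 4) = (o - 3)*(o + 1)*(o + 4)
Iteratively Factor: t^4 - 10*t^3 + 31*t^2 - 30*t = (t - 2)*(t^3 - 8*t^2 + 15*t) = (t - 5)*(t - 2)*(t^2 - 3*t) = t*(t - 5)*(t - 2)*(t - 3)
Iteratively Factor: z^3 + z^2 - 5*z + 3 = (z - 1)*(z^2 + 2*z - 3) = (z - 1)*(z + 3)*(z - 1)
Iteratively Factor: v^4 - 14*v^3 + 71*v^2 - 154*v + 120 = (v - 3)*(v^3 - 11*v^2 + 38*v - 40) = (v - 3)*(v - 2)*(v^2 - 9*v + 20) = (v - 4)*(v - 3)*(v - 2)*(v - 5)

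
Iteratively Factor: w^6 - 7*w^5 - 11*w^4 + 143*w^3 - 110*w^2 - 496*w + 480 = (w - 1)*(w^5 - 6*w^4 - 17*w^3 + 126*w^2 + 16*w - 480) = (w - 4)*(w - 1)*(w^4 - 2*w^3 - 25*w^2 + 26*w + 120) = (w - 4)*(w - 3)*(w - 1)*(w^3 + w^2 - 22*w - 40) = (w - 5)*(w - 4)*(w - 3)*(w - 1)*(w^2 + 6*w + 8) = (w - 5)*(w - 4)*(w - 3)*(w - 1)*(w + 4)*(w + 2)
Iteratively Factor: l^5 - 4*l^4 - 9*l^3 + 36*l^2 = (l)*(l^4 - 4*l^3 - 9*l^2 + 36*l) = l*(l + 3)*(l^3 - 7*l^2 + 12*l) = l^2*(l + 3)*(l^2 - 7*l + 12) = l^2*(l - 3)*(l + 3)*(l - 4)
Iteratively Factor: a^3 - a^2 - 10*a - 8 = (a - 4)*(a^2 + 3*a + 2) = (a - 4)*(a + 1)*(a + 2)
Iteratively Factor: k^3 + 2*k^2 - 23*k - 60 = (k - 5)*(k^2 + 7*k + 12) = (k - 5)*(k + 3)*(k + 4)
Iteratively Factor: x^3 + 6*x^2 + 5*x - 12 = (x + 4)*(x^2 + 2*x - 3) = (x - 1)*(x + 4)*(x + 3)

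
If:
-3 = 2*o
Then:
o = -3/2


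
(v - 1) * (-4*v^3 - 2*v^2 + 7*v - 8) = -4*v^4 + 2*v^3 + 9*v^2 - 15*v + 8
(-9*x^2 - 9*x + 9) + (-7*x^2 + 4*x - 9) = -16*x^2 - 5*x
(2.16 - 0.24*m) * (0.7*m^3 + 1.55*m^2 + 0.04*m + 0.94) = -0.168*m^4 + 1.14*m^3 + 3.3384*m^2 - 0.1392*m + 2.0304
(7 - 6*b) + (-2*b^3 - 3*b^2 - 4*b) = -2*b^3 - 3*b^2 - 10*b + 7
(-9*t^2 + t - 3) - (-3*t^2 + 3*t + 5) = -6*t^2 - 2*t - 8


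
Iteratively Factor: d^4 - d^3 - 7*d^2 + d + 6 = (d - 1)*(d^3 - 7*d - 6) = (d - 3)*(d - 1)*(d^2 + 3*d + 2) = (d - 3)*(d - 1)*(d + 1)*(d + 2)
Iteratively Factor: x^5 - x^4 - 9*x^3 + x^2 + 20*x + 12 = (x + 1)*(x^4 - 2*x^3 - 7*x^2 + 8*x + 12) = (x - 3)*(x + 1)*(x^3 + x^2 - 4*x - 4) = (x - 3)*(x + 1)*(x + 2)*(x^2 - x - 2) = (x - 3)*(x - 2)*(x + 1)*(x + 2)*(x + 1)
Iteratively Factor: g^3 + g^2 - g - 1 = (g + 1)*(g^2 - 1) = (g - 1)*(g + 1)*(g + 1)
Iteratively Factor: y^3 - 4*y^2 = (y)*(y^2 - 4*y) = y*(y - 4)*(y)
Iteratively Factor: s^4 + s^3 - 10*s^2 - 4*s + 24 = (s - 2)*(s^3 + 3*s^2 - 4*s - 12) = (s - 2)^2*(s^2 + 5*s + 6) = (s - 2)^2*(s + 3)*(s + 2)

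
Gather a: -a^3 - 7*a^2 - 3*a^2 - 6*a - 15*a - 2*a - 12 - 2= -a^3 - 10*a^2 - 23*a - 14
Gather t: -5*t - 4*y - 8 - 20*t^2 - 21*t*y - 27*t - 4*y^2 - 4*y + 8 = -20*t^2 + t*(-21*y - 32) - 4*y^2 - 8*y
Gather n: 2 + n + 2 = n + 4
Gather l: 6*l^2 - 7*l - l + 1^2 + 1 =6*l^2 - 8*l + 2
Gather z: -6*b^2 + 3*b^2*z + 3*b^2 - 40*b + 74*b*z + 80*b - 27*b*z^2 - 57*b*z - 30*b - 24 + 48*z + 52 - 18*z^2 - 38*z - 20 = -3*b^2 + 10*b + z^2*(-27*b - 18) + z*(3*b^2 + 17*b + 10) + 8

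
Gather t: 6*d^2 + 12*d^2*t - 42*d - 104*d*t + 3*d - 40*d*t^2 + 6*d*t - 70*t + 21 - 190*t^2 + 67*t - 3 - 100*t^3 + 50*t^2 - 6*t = 6*d^2 - 39*d - 100*t^3 + t^2*(-40*d - 140) + t*(12*d^2 - 98*d - 9) + 18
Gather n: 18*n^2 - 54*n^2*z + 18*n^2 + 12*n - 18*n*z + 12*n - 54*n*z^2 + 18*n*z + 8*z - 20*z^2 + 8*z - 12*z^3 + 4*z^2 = n^2*(36 - 54*z) + n*(24 - 54*z^2) - 12*z^3 - 16*z^2 + 16*z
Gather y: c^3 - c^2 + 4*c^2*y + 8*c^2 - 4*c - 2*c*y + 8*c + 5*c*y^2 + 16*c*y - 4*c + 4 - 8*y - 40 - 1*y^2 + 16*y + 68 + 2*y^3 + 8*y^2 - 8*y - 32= c^3 + 7*c^2 + 2*y^3 + y^2*(5*c + 7) + y*(4*c^2 + 14*c)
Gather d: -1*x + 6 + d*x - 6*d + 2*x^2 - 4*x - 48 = d*(x - 6) + 2*x^2 - 5*x - 42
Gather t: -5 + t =t - 5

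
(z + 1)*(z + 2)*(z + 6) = z^3 + 9*z^2 + 20*z + 12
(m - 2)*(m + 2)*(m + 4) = m^3 + 4*m^2 - 4*m - 16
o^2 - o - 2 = (o - 2)*(o + 1)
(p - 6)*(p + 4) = p^2 - 2*p - 24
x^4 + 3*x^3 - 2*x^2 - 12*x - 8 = (x - 2)*(x + 1)*(x + 2)^2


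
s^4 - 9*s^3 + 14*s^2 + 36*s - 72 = (s - 6)*(s - 3)*(s - 2)*(s + 2)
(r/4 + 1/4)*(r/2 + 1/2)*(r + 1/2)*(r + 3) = r^4/8 + 11*r^3/16 + 19*r^2/16 + 13*r/16 + 3/16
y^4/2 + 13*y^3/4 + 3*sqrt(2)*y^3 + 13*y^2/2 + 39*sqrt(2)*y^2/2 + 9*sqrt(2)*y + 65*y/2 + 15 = (y/2 + sqrt(2)/2)*(y + 1/2)*(y + 6)*(y + 5*sqrt(2))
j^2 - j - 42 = (j - 7)*(j + 6)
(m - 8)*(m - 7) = m^2 - 15*m + 56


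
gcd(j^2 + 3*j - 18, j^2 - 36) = j + 6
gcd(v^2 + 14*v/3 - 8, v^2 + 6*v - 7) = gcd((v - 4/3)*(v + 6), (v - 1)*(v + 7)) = 1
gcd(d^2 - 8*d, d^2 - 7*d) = d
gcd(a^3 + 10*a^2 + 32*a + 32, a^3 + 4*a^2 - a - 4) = a + 4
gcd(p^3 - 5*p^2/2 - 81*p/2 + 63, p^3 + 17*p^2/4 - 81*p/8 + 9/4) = p^2 + 9*p/2 - 9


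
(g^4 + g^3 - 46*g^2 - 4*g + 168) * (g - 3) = g^5 - 2*g^4 - 49*g^3 + 134*g^2 + 180*g - 504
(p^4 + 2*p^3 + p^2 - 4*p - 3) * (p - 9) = p^5 - 7*p^4 - 17*p^3 - 13*p^2 + 33*p + 27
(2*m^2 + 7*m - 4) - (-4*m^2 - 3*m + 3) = 6*m^2 + 10*m - 7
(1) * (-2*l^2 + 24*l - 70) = -2*l^2 + 24*l - 70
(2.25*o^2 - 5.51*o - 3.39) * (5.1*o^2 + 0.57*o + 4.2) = 11.475*o^4 - 26.8185*o^3 - 10.9797*o^2 - 25.0743*o - 14.238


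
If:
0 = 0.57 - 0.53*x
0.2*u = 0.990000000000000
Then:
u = 4.95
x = 1.08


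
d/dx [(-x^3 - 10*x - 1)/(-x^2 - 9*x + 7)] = (x^4 + 18*x^3 - 31*x^2 - 2*x - 79)/(x^4 + 18*x^3 + 67*x^2 - 126*x + 49)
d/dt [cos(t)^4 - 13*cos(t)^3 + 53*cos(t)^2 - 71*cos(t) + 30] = (-4*cos(t)^3 + 39*cos(t)^2 - 106*cos(t) + 71)*sin(t)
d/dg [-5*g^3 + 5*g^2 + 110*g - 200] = -15*g^2 + 10*g + 110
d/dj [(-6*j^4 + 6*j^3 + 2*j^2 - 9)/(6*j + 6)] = (-18*j^4 - 12*j^3 + 20*j^2 + 4*j + 9)/(6*(j^2 + 2*j + 1))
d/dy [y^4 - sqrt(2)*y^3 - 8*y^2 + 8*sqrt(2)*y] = 4*y^3 - 3*sqrt(2)*y^2 - 16*y + 8*sqrt(2)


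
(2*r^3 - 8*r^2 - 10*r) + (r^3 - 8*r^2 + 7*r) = 3*r^3 - 16*r^2 - 3*r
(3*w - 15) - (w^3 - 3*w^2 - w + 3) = -w^3 + 3*w^2 + 4*w - 18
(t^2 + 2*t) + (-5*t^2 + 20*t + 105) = -4*t^2 + 22*t + 105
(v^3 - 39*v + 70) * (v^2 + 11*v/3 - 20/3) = v^5 + 11*v^4/3 - 137*v^3/3 - 73*v^2 + 1550*v/3 - 1400/3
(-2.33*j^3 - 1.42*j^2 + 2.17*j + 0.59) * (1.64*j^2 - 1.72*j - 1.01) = -3.8212*j^5 + 1.6788*j^4 + 8.3545*j^3 - 1.3306*j^2 - 3.2065*j - 0.5959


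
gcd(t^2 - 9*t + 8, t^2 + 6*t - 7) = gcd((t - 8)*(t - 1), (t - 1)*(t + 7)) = t - 1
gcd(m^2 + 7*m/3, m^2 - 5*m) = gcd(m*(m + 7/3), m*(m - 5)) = m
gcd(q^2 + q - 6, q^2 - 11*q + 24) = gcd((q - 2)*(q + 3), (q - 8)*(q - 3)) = 1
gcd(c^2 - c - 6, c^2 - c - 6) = c^2 - c - 6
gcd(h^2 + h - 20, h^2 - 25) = h + 5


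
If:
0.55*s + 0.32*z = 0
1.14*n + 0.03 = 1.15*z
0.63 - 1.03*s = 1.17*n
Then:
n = 1.12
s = -0.66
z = 1.14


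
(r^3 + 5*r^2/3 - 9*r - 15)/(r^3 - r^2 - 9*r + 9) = (r + 5/3)/(r - 1)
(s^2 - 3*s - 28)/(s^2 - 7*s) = (s + 4)/s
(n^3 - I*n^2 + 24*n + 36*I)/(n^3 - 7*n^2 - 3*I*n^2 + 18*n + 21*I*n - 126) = (n + 2*I)/(n - 7)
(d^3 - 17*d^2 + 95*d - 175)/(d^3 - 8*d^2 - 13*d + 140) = (d - 5)/(d + 4)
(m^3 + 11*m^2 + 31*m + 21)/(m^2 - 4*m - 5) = (m^2 + 10*m + 21)/(m - 5)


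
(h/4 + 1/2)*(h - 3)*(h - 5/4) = h^3/4 - 9*h^2/16 - 19*h/16 + 15/8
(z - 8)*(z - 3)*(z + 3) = z^3 - 8*z^2 - 9*z + 72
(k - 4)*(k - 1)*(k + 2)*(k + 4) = k^4 + k^3 - 18*k^2 - 16*k + 32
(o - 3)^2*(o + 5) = o^3 - o^2 - 21*o + 45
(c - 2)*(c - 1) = c^2 - 3*c + 2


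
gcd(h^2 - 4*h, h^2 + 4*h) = h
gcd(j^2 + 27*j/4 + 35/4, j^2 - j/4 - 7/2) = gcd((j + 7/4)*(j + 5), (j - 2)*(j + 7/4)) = j + 7/4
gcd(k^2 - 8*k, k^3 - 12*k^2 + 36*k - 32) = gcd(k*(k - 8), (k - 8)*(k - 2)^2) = k - 8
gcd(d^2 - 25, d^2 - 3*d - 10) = d - 5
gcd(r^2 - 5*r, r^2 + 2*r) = r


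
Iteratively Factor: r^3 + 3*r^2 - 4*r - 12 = (r - 2)*(r^2 + 5*r + 6) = (r - 2)*(r + 2)*(r + 3)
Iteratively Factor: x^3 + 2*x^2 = (x + 2)*(x^2) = x*(x + 2)*(x)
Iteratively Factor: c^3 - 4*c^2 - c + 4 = (c - 1)*(c^2 - 3*c - 4) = (c - 4)*(c - 1)*(c + 1)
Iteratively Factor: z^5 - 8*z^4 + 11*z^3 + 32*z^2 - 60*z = (z - 2)*(z^4 - 6*z^3 - z^2 + 30*z) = z*(z - 2)*(z^3 - 6*z^2 - z + 30) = z*(z - 3)*(z - 2)*(z^2 - 3*z - 10) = z*(z - 5)*(z - 3)*(z - 2)*(z + 2)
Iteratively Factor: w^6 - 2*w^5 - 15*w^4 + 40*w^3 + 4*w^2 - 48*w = (w - 2)*(w^5 - 15*w^3 + 10*w^2 + 24*w) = (w - 2)*(w + 4)*(w^4 - 4*w^3 + w^2 + 6*w) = (w - 2)*(w + 1)*(w + 4)*(w^3 - 5*w^2 + 6*w) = (w - 2)^2*(w + 1)*(w + 4)*(w^2 - 3*w) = w*(w - 2)^2*(w + 1)*(w + 4)*(w - 3)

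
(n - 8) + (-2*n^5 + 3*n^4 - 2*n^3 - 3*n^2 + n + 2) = -2*n^5 + 3*n^4 - 2*n^3 - 3*n^2 + 2*n - 6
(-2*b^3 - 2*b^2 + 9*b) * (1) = -2*b^3 - 2*b^2 + 9*b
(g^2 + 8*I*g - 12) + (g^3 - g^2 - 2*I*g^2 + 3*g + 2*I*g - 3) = g^3 - 2*I*g^2 + 3*g + 10*I*g - 15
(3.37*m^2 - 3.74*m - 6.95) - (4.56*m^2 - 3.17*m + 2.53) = -1.19*m^2 - 0.57*m - 9.48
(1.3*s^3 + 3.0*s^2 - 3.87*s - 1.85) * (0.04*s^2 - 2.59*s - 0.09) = 0.052*s^5 - 3.247*s^4 - 8.0418*s^3 + 9.6793*s^2 + 5.1398*s + 0.1665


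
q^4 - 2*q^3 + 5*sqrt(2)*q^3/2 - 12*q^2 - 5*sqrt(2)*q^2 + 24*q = q*(q - 2)*(q - 3*sqrt(2)/2)*(q + 4*sqrt(2))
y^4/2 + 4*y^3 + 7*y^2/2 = y^2*(y/2 + 1/2)*(y + 7)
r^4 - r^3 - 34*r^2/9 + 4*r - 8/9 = (r - 2)*(r - 2/3)*(r - 1/3)*(r + 2)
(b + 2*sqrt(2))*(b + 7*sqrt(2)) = b^2 + 9*sqrt(2)*b + 28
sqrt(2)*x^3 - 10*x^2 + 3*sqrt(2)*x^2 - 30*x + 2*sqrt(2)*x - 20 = (x + 2)*(x - 5*sqrt(2))*(sqrt(2)*x + sqrt(2))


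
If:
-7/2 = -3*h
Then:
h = 7/6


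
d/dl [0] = 0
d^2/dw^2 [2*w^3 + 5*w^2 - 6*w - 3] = 12*w + 10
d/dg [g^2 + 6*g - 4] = 2*g + 6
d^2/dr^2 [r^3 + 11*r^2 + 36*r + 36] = 6*r + 22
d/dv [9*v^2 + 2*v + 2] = 18*v + 2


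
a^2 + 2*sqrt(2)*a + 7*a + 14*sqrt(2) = (a + 7)*(a + 2*sqrt(2))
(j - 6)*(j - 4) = j^2 - 10*j + 24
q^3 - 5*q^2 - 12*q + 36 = (q - 6)*(q - 2)*(q + 3)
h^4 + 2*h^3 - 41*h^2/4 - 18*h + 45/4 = (h - 3)*(h - 1/2)*(h + 5/2)*(h + 3)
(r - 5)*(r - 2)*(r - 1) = r^3 - 8*r^2 + 17*r - 10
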